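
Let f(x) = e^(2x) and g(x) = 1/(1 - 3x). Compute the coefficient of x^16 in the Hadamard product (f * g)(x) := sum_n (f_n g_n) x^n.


Expanding: f_k = 2^k/k! (from e^(2x)) and g_k = 3^k (from 1/(1 - 3x)). So the Hadamard coefficient (f * g)_k = 2^k 3^k / k! = (6)^k / k!.
For k = 16: 6^16/16! = 2821109907456/20922789888000 = 118098/875875.

118098/875875


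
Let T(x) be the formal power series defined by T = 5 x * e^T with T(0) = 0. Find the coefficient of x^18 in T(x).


Apply the Lagrange inversion formula: if T = 5 x * phi(T) with phi(t) = e^t, then
[x^n] T = 5^n * (1/n) [t^(n-1)] phi(t)^n = 5^n * (1/n) [t^(n-1)] e^(n t) = 5^n * (1/n) * n^(n-1) / (n-1)! = 5^n * n^(n-1) / n!.
When c = 1 this is the Cayley count of rooted labeled trees on n vertices, divided by n!.
For n = 18: 5^18 * 18^17 / 18! = 3814697265625 * 2185911559738696531968/6402373705728000 = 155143177998596191406250/119119.

155143177998596191406250/119119


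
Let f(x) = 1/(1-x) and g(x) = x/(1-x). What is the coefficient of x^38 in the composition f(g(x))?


First simplify the composition: f(g(x)) = 1/(1 - x/(1-x)) = (1-x)/((1-x) - x) = (1-x)/(1-2x).
Now extract the coefficient. Write (1-x)/(1-2x) = 1/(1-2x) - x/(1-2x).
The coefficient of x^n in 1/(1-2x) is 2^n, and in x/(1-2x) is 2^(n-1) (for n >= 1).
So the coefficient of x^38 is 2^38 - 2^37 = 274877906944 - 137438953472 = 137438953472.

137438953472


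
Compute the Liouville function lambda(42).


The Liouville function is lambda(k) = (-1)^Omega(k), where Omega(k) counts the prime factors of k with multiplicity.
Factoring: 42 = 2 * 3 * 7, so Omega(42) = 3.
lambda(42) = (-1)^3 = -1.

-1


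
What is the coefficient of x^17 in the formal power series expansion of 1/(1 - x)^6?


The negative binomial / multiset identity is
1/(1 - x)^r = sum_{k>=0} C(k + r - 1, r - 1) x^k.
Here r = 6 and k = 17, so the coefficient is
C(17 + 5, 5) = C(22, 5)
= 26334

26334


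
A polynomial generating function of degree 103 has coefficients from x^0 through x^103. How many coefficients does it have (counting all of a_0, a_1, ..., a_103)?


A polynomial of degree 103 takes the form a_0 + a_1 x + ... + a_103 x^103.
The number of coefficients is 103 + 1 = 104.

104


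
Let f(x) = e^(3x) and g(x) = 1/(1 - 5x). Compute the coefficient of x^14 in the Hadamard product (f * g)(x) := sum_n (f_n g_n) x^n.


Expanding: f_k = 3^k/k! (from e^(3x)) and g_k = 5^k (from 1/(1 - 5x)). So the Hadamard coefficient (f * g)_k = 3^k 5^k / k! = (15)^k / k!.
For k = 14: 15^14/14! = 29192926025390625/87178291200 = 4805419921875/14350336.

4805419921875/14350336


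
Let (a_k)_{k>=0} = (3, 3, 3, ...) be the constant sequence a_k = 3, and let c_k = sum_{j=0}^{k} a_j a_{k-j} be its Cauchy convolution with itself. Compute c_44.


Since a_j = 3 for all j >= 0, the convolution sum becomes
c_k = sum_{j=0}^{k} 3 * 3 = 9 * (k + 1).
Equivalently, the generating function of (a_k) is 3/(1 - x) and its square is 9/(1 - x)^2 = sum_{k>=0} 9(k + 1) x^k.
For k = 44: 9 * 45 = 405.

405


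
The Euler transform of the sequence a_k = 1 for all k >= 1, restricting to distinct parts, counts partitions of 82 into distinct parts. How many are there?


Partitions of 82 into distinct parts can be computed via generating function.
Product (1+x)(1+x^2)(1+x^3)...
The coefficient of x^82 = 92864

92864


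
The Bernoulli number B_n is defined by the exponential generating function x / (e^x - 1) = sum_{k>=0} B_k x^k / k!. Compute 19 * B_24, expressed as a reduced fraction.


Bernoulli numbers can also be computed recursively via B_0 = 1 and sum_{j=0}^{m} C(m+1, j) B_j = 0 for m >= 1. Odd-index Bernoulli numbers vanish for k >= 3.
Computing B_24 = -236364091/2730, so 19 * B_24 = 19 * -236364091/2730 = -4490917729/2730.

-4490917729/2730


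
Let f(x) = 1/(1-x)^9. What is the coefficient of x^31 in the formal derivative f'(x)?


Differentiate: d/dx [ 1/(1-x)^r ] = r / (1-x)^(r+1).
Here r = 9, so f'(x) = 9 / (1-x)^10.
The expansion of 1/(1-x)^(r+1) has coefficient of x^n equal to C(n+r, r).
So the coefficient of x^31 in f'(x) is
9 * C(40, 9) = 9 * 273438880 = 2460949920

2460949920


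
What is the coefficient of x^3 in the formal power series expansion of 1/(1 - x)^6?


The expansion 1/(1 - x)^r = sum_{k>=0} C(k + r - 1, r - 1) x^k follows from the multiset / negative-binomial theorem (or from repeated differentiation of the geometric series).
For r = 6 and k = 3:
C(8, 5) = 40320 / (120 * 6) = 56.

56


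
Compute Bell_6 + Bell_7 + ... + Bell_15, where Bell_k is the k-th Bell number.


Recall Bell_k counts set partitions of a k-set (with Bell_0 = 1 by convention).
Bell_6 through Bell_15: 203, 877, 4140, 21147, 115975, 678570, 4213597, 27644437, 190899322, 1382958545
Sum = 203 + 877 + 4140 + 21147 + 115975 + 678570 + 4213597 + 27644437 + 190899322 + 1382958545 = 1606536813.

1606536813


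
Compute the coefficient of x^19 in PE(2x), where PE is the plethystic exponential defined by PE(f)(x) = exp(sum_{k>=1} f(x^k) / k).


With f(x) = 2x, the exponent is sum_{k>=1} 2 x^k / k = 2 * (-ln(1 - x)). Exponentiating:
PE(2x) = exp(-2 ln(1 - x)) = 1/(1 - x)^2.
By the negative binomial expansion, [x^n] 1/(1 - x)^2 = C(n + 1, 1).
For n = 19: C(20, 1) = 20.

20


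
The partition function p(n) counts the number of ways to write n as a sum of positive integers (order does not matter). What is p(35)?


Using the generating function prod_{k>=1} 1/(1-x^k), we compute p(35).
By dynamic programming over parts 1 through 35:
p(35) = 14883

14883


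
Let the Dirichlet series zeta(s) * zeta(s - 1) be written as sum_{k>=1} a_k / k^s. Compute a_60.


Convolution gives a_k = sum_{d | k} d * 1 = sum_{d | k} d = sigma(k), the sum of positive divisors of k.
For k = 60, the divisors are 1, 2, 3, 4, 5, 6, 10, 12, 15, 20, 30, 60, so
sigma(60) = 1 + 2 + 3 + 4 + 5 + 6 + 10 + 12 + 15 + 20 + 30 + 60 = 168.

168


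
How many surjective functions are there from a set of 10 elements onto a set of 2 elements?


By inclusion-exclusion on which target elements are missed, the number of surjections from an n-set onto a k-set is
surj(n, k) = sum_{j=0}^{k} (-1)^j C(k, j) (k - j)^n.
Equivalently surj(n, k) = k! * S(n, k), where S(n, k) is the Stirling number of the second kind.
For n = 10, k = 2:
S(10, 2) = 511, so
surj = 2! * 511 = 2 * 511 = 1022.

1022


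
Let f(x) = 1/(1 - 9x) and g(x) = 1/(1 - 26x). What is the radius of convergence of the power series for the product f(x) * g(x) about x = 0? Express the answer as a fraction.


The radius of 1/(1 - 9x) is 1/9 (nearest singularity at x = 1/9), and the radius of 1/(1 - 26x) is 1/26.
The product f(x)*g(x) = 1/((1 - 9x)(1 - 26x)) has singularities at both 1/9 and 1/26, so its radius of convergence is the distance to the nearest one:
min(1/9, 1/26) = 1/26.

1/26


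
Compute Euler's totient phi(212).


phi(n) counts integers in [1, n] coprime to n. Using the multiplicative formula phi(n) = n * prod_{p | n} (1 - 1/p):
212 = 2^2 * 53, so
phi(212) = 212 * (1 - 1/2) * (1 - 1/53) = 104.

104


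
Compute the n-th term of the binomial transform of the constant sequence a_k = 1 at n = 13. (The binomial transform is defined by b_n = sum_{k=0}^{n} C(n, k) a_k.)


With a_k = 1 for all k, b_n = sum_{k=0}^{n} C(n, k) = 2^n by the binomial theorem.
For n = 13: 2^13 = 8192.

8192


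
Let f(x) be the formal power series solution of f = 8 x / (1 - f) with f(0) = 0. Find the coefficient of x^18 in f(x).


Apply Lagrange inversion: f = 8 x * phi(f) with phi(t) = 1/(1 - t), so
[x^n] f = 8^n * (1/n) [t^(n-1)] phi(t)^n = 8^n * (1/n) [t^(n-1)] (1 - t)^(-n) = 8^n * (1/n) C(2n - 2, n - 1) = 8^n * C_{n-1}.
For n = 18: C_17 = C(34, 17) / 18 = 2333606220/18 = 129644790.
With the 8^18 = 18014398509481984 factor, the coefficient is 18014398509481984 * 129644790 = 2335472911738104824463360.

2335472911738104824463360


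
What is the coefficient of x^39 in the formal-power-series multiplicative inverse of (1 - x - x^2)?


Let the inverse be f(x) = sum_{k>=0} a_k x^k. From f(x) * (1 - x - x^2) = 1 and matching coefficients:
 x^0: a_0 = 1.
 x^1: a_1 - a_0 = 0, so a_1 = 1.
 x^k (k >= 2): a_k - a_{k-1} - a_{k-2} = 0, i.e. a_k = a_{k-1} + a_{k-2}.
This is the Fibonacci-type recurrence shifted so that a_0 = a_1 = 1.
Iterating: a_0=1, a_1=1, a_2=2, a_3=3, a_4=5, a_5=8, a_6=13, a_7=21, a_8=34, a_9=55, ...
a_39 = 102334155.

102334155


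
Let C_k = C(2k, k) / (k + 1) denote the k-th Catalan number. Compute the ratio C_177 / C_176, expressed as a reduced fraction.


Using C_k = (2k)! / (k! (k+1)!), the ratio C_{k+1}/C_k simplifies to
C_{k+1}/C_k = [(2k+2)! / ((k+1)! (k+2)!)] * [k! (k+1)! / (2k)!]
 = (2k+2)(2k+1) / ((k+1)(k+2)) = 2(2k+1) / (k+2).
For k = 176: 2(2*176 + 1) / (176 + 2) = 706/178 = 353/89.

353/89


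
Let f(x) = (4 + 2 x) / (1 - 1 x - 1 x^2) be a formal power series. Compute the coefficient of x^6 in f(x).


Write f(x) = sum_{k>=0} a_k x^k. Multiplying both sides by 1 - 1 x - 1 x^2 gives
(1 - 1 x - 1 x^2) sum_{k>=0} a_k x^k = 4 + 2 x.
Matching coefficients:
 x^0: a_0 = 4
 x^1: a_1 - 1 a_0 = 2  =>  a_1 = 1*4 + 2 = 6
 x^k (k >= 2): a_k = 1 a_{k-1} + 1 a_{k-2}.
Iterating: a_2 = 10, a_3 = 16, a_4 = 26, a_5 = 42, a_6 = 68.
So the coefficient of x^6 is 68.

68


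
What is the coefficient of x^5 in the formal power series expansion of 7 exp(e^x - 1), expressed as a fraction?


exp(e^x - 1) is the exponential generating function for the Bell numbers Bell_k: exp(e^x - 1) = sum_{k>=0} Bell_k x^k / k!.
So the coefficient of x^5 in 7 exp(e^x - 1) is 7 Bell_5 / 5!.
Computing: Bell_5 = 52 and 5! = 120, giving
7 * 52/120 = 91/30.

91/30


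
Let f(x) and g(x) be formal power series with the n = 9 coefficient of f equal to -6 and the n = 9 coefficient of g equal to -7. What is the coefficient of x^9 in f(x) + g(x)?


Addition of formal power series is termwise.
The coefficient of x^9 in f + g = -6 + -7
= -13

-13


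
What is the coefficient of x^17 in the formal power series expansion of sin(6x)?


The Maclaurin series is sin(t) = sum_{k>=0} (-1)^k t^(2k+1) / (2k+1)!, so substituting t = 6x, only odd powers of x are nonzero, with coefficient of x^(2k+1) equal to (-1)^k 6^(2k+1) / (2k+1)!.
Write 17 = 2*8 + 1, giving the coefficient (-1)^8 * 6^17 / 17! = 16926659444736/355687428096000 = 708588/14889875.

708588/14889875


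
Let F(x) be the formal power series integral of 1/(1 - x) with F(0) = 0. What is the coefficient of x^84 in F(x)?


1/(1 - x) = sum_{k>=0} x^k. Integrating termwise and using F(0) = 0 gives
F(x) = sum_{k>=0} x^(k+1) / (k+1) = sum_{m>=1} x^m / m = -ln(1 - x).
So the coefficient of x^84 is 1/84 = 1/84.

1/84


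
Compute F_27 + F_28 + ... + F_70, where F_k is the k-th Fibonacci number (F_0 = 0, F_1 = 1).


Use the identity sum_{k=0}^{N} F_k = F_{N+2} - 1 (which follows from F_{k+2} - F_{k+1} = F_k). Then
sum_{k=27}^{70} F_k = (F_{72} - 1) - (F_{28} - 1) = F_{72} - F_{28}.
Computing: F_{72} = 498454011879264, F_{28} = 317811, so
Sum = 498454011879264 - 317811 = 498454011561453.

498454011561453


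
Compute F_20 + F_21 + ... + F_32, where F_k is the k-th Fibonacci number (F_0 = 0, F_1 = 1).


Use the identity sum_{k=0}^{N} F_k = F_{N+2} - 1 (which follows from F_{k+2} - F_{k+1} = F_k). Then
sum_{k=20}^{32} F_k = (F_{34} - 1) - (F_{21} - 1) = F_{34} - F_{21}.
Computing: F_{34} = 5702887, F_{21} = 10946, so
Sum = 5702887 - 10946 = 5691941.

5691941


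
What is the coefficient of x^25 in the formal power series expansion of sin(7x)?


The Maclaurin series is sin(t) = sum_{k>=0} (-1)^k t^(2k+1) / (2k+1)!, so substituting t = 7x, only odd powers of x are nonzero, with coefficient of x^(2k+1) equal to (-1)^k 7^(2k+1) / (2k+1)!.
Write 25 = 2*12 + 1, giving the coefficient (-1)^12 * 7^25 / 25! = 1341068619663964900807/15511210043330985984000000 = 3909821048582988049/45222186715250688000000.

3909821048582988049/45222186715250688000000


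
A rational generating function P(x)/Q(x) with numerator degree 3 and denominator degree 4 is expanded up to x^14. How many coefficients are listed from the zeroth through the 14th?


Expanding up to x^14 gives the coefficients for x^0, x^1, ..., x^14.
That is 14 + 1 = 15 coefficients in total.

15


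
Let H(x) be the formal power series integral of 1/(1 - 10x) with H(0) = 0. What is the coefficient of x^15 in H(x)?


1/(1 - 10x) = sum_{k>=0} 10^k x^k. Integrating termwise with H(0) = 0:
H(x) = sum_{k>=0} 10^k x^(k+1) / (k+1) = sum_{m>=1} 10^(m-1) x^m / m.
For m = 15: 10^14/15 = 100000000000000/15 = 20000000000000/3.

20000000000000/3


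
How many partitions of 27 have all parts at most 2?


Using the generating function (1-x)^(-1)(1-x^2)^(-1),
the coefficient of x^27 counts these restricted partitions.
Result = 14

14


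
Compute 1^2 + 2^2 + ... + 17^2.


This power sum has a closed form given by Faulhaber's formula
sum_{k=1}^{m} k^p = (1 / (p + 1)) * sum_{j=0}^{p} C(p + 1, j) B_j m^(p + 1 - j),
but for small m direct computation is fastest:
1 + 4 + 9 + 16 + 25 + 36 + 49 + 64 + 81 + 100 + 121 + 144 + 169 + 196 + 225 + 256 + 289 = 1785.

1785


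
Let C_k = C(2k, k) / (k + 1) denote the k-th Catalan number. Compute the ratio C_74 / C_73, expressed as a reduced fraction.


Using C_k = (2k)! / (k! (k+1)!), the ratio C_{k+1}/C_k simplifies to
C_{k+1}/C_k = [(2k+2)! / ((k+1)! (k+2)!)] * [k! (k+1)! / (2k)!]
 = (2k+2)(2k+1) / ((k+1)(k+2)) = 2(2k+1) / (k+2).
For k = 73: 2(2*73 + 1) / (73 + 2) = 294/75 = 98/25.

98/25


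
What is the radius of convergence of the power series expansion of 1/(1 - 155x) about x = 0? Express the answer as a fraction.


Expanding 1/(1 - 155x) = sum_{k>=0} 155^k x^k, the series converges when |155x| < 1, i.e., |x| < 1/155.
So the radius of convergence is 1/155 = 1/155.

1/155


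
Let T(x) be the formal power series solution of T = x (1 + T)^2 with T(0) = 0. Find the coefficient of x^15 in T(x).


Apply the Lagrange inversion formula: if T = x * phi(T) with phi(t) = (1 + t)^2, then [x^n] T = (1/n) [t^(n-1)] phi(t)^n = (1/n) [t^(n-1)] (1 + t)^(2n) = (1/n) C(2n, n-1).
Using the identity C(2n, n-1) = C(2n, n) * n / (n+1), the unscaled factor equals C(2n, n) / (n+1) = C_n, the n-th Catalan number.
For n = 15: C_15 = C(30, 15) / 16 = 155117520/16 = 9694845 = 9694845.

9694845


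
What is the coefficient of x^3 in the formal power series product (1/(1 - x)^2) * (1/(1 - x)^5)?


Combine the factors: (1/(1 - x)^2) * (1/(1 - x)^5) = 1/(1 - x)^7.
Then use 1/(1 - x)^r = sum_{k>=0} C(k + r - 1, r - 1) x^k with r = 7 and k = 3:
C(9, 6) = 84.

84


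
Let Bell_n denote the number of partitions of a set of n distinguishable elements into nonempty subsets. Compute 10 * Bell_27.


Bell_27 can be computed from the Bell triangle or from Dobinski's identity Bell_n = (1/e) * sum_{k>=0} k^n / k!.
Computing Bell_27 = 545717047936059989389.
Then 10 * 545717047936059989389 = 5457170479360599893890.

5457170479360599893890


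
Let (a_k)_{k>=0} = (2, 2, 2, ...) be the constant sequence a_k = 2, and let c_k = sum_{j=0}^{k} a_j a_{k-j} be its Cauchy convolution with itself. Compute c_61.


Since a_j = 2 for all j >= 0, the convolution sum becomes
c_k = sum_{j=0}^{k} 2 * 2 = 4 * (k + 1).
Equivalently, the generating function of (a_k) is 2/(1 - x) and its square is 4/(1 - x)^2 = sum_{k>=0} 4(k + 1) x^k.
For k = 61: 4 * 62 = 248.

248


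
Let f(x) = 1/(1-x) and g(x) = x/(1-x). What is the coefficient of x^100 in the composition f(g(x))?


First simplify the composition: f(g(x)) = 1/(1 - x/(1-x)) = (1-x)/((1-x) - x) = (1-x)/(1-2x).
Now extract the coefficient. Write (1-x)/(1-2x) = 1/(1-2x) - x/(1-2x).
The coefficient of x^n in 1/(1-2x) is 2^n, and in x/(1-2x) is 2^(n-1) (for n >= 1).
So the coefficient of x^100 is 2^100 - 2^99 = 1267650600228229401496703205376 - 633825300114114700748351602688 = 633825300114114700748351602688.

633825300114114700748351602688


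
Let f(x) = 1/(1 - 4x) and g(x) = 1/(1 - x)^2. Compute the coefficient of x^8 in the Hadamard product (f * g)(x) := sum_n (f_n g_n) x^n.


f has coefficients f_k = 4^k. For g = 1/(1 - x)^2 the coefficient is g_k = C(k + 1, 1) = k + 1. The Hadamard coefficient is (f * g)_k = 4^k * (k + 1).
For k = 8: 4^8 * 9 = 65536 * 9 = 589824.

589824


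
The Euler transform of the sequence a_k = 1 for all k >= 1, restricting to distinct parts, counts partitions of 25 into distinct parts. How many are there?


Partitions of 25 into distinct parts can be computed via generating function.
Product (1+x)(1+x^2)(1+x^3)...
The coefficient of x^25 = 142

142


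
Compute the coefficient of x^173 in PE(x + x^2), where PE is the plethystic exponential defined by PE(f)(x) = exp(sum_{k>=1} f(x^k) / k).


With f(x) = x + x^2, the exponent is sum_{k>=1} (x^k + x^(2k)) / k = -ln(1 - x) - ln(1 - x^2). Exponentiating:
PE(x + x^2) = 1 / ((1 - x)(1 - x^2)).
This is the generating function for partitions of n into parts of size 1 or 2. The number of 2's can be any j in 0..86, and the rest are 1's, so
[x^173] = floor(173/2) + 1 = 87.

87


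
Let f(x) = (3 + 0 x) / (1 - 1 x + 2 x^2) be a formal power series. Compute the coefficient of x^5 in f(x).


Write f(x) = sum_{k>=0} a_k x^k. Multiplying both sides by 1 - 1 x + 2 x^2 gives
(1 - 1 x + 2 x^2) sum_{k>=0} a_k x^k = 3 + 0 x.
Matching coefficients:
 x^0: a_0 = 3
 x^1: a_1 - 1 a_0 = 0  =>  a_1 = 1*3 + 0 = 3
 x^k (k >= 2): a_k = 1 a_{k-1} - 2 a_{k-2}.
Iterating: a_2 = -3, a_3 = -9, a_4 = -3, a_5 = 15.
So the coefficient of x^5 is 15.

15


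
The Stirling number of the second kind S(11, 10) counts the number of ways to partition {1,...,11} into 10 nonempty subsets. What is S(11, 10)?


Using the explicit formula S(n,k) = (1/k!) sum_{j=0}^{k} (-1)^(k-j) C(k,j) j^n:
S(11, 10) = 55
Equivalently, S(n,k) is n! times the coefficient of x^n in the EGF (e^x - 1)^k / k!.

55


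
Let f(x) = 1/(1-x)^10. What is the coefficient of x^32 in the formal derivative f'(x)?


Differentiate: d/dx [ 1/(1-x)^r ] = r / (1-x)^(r+1).
Here r = 10, so f'(x) = 10 / (1-x)^11.
The expansion of 1/(1-x)^(r+1) has coefficient of x^n equal to C(n+r, r).
So the coefficient of x^32 in f'(x) is
10 * C(42, 10) = 10 * 1471442973 = 14714429730

14714429730


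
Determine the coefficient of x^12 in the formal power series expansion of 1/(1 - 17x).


The geometric series identity gives 1/(1 - c x) = sum_{k>=0} c^k x^k, so the coefficient of x^k is c^k.
Here c = 17 and k = 12.
Computing: 17^12 = 582622237229761

582622237229761


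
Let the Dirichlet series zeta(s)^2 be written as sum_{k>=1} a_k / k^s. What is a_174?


The Dirichlet convolution of the constant function 1 with itself gives (1 * 1)(k) = sum_{d | k} 1 = d(k), the number of positive divisors of k.
Since zeta(s) = sum_{k>=1} 1/k^s, we have zeta(s)^2 = sum_{k>=1} d(k)/k^s, so a_k = d(k).
For k = 174: the divisors are 1, 2, 3, 6, 29, 58, 87, 174.
Count = 8.

8


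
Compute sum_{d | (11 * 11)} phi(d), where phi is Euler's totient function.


First, 11 * 11 = 121. One classical identity is sum_{d | n} phi(d) = n (each k in [1, n] has a unique gcd with n, and among the k's with gcd(k, n) = n/d there are phi(d) of them). So the sum equals 121. We also verify directly:
Divisors of 121: 1, 11, 121.
phi values: 1, 10, 110.
Sum = 121.

121


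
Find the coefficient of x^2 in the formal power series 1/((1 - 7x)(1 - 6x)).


By partial fractions or Cauchy convolution:
The coefficient equals sum_{k=0}^{2} 7^k * 6^(2-k).
= 127

127


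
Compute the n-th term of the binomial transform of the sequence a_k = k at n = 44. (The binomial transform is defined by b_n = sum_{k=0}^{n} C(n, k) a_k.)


With a_k = k, b_n = sum_{k=0}^{n} C(n, k) k. Using k * C(n, k) = n * C(n-1, k-1) gives b_n = n * sum_{k>=1} C(n-1, k-1) = n * 2^(n-1).
For n = 44: 44 * 2^43 = 44 * 8796093022208 = 387028092977152.

387028092977152


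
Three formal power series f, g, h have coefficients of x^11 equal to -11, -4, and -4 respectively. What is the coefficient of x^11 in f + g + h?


Series addition is componentwise:
-11 + -4 + -4
= -19

-19


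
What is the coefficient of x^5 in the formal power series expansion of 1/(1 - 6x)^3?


The general identity 1/(1 - c x)^r = sum_{k>=0} c^k C(k + r - 1, r - 1) x^k follows by substituting y = c x into 1/(1 - y)^r = sum_{k>=0} C(k + r - 1, r - 1) y^k.
For c = 6, r = 3, k = 5:
6^5 * C(7, 2) = 7776 * 21 = 163296.

163296


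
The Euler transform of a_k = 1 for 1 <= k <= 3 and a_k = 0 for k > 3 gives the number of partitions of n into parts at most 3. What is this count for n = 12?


Partitions of 12 into parts at most 3:
Using generating function (1-x)^(-1)(1-x^2)^(-1)(1-x^3)^(-1),
the coefficient of x^12 = 19

19


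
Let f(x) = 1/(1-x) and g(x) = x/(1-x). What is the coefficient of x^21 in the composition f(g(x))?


First simplify the composition: f(g(x)) = 1/(1 - x/(1-x)) = (1-x)/((1-x) - x) = (1-x)/(1-2x).
Now extract the coefficient. Write (1-x)/(1-2x) = 1/(1-2x) - x/(1-2x).
The coefficient of x^n in 1/(1-2x) is 2^n, and in x/(1-2x) is 2^(n-1) (for n >= 1).
So the coefficient of x^21 is 2^21 - 2^20 = 2097152 - 1048576 = 1048576.

1048576


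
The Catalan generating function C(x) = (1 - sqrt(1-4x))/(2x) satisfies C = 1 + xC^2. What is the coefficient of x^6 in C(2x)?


Substituting x -> 2x scales the n-th coefficient by 2^n, so [x^6] C(2x) = 2^6 * C_6.
C_6 = C(2*6, 6)/(7) = 924/7 = 132.
So 2^6 * 132 = 64 * 132 = 8448.

8448


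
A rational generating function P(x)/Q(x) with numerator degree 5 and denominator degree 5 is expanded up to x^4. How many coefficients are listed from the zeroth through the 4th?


Expanding up to x^4 gives the coefficients for x^0, x^1, ..., x^4.
That is 4 + 1 = 5 coefficients in total.

5


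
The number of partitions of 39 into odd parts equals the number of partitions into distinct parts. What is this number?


Computing partitions of 39 into odd parts (1, 3, 5, ...):
Using the generating function prod_{k>=0} 1/(1-x^(2k+1)),
the count is 982

982


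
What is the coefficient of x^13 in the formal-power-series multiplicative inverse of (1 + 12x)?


The inverse is 1/(1 + 12x). Apply the geometric identity 1/(1 - y) = sum_{k>=0} y^k with y = -12x:
1/(1 + 12x) = sum_{k>=0} (-12)^k x^k.
So the coefficient of x^13 is (-12)^13 = -106993205379072.

-106993205379072


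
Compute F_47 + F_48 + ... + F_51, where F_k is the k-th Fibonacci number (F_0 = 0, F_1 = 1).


Use the identity sum_{k=0}^{N} F_k = F_{N+2} - 1 (which follows from F_{k+2} - F_{k+1} = F_k). Then
sum_{k=47}^{51} F_k = (F_{53} - 1) - (F_{48} - 1) = F_{53} - F_{48}.
Computing: F_{53} = 53316291173, F_{48} = 4807526976, so
Sum = 53316291173 - 4807526976 = 48508764197.

48508764197


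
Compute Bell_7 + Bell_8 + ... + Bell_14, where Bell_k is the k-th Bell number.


Recall Bell_k counts set partitions of a k-set (with Bell_0 = 1 by convention).
Bell_7 through Bell_14: 877, 4140, 21147, 115975, 678570, 4213597, 27644437, 190899322
Sum = 877 + 4140 + 21147 + 115975 + 678570 + 4213597 + 27644437 + 190899322 = 223578065.

223578065


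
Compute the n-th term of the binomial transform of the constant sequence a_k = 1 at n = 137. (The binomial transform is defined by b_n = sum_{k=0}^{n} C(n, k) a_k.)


With a_k = 1 for all k, b_n = sum_{k=0}^{n} C(n, k) = 2^n by the binomial theorem.
For n = 137: 2^137 = 174224571863520493293247799005065324265472.

174224571863520493293247799005065324265472


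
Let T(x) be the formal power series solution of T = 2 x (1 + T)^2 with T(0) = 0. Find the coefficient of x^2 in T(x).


Apply the Lagrange inversion formula: if T = 2 x * phi(T) with phi(t) = (1 + t)^2, then [x^n] T = 2^n * (1/n) [t^(n-1)] phi(t)^n = 2^n * (1/n) [t^(n-1)] (1 + t)^(2n) = 2^n * (1/n) C(2n, n-1).
Using the identity C(2n, n-1) = C(2n, n) * n / (n+1), the unscaled factor equals C(2n, n) / (n+1) = C_n, the n-th Catalan number.
For n = 2: C_2 = C(4, 2) / 3 = 6/3 = 2.
With the 2^2 = 4 factor, the coefficient is 4 * 2 = 8.

8


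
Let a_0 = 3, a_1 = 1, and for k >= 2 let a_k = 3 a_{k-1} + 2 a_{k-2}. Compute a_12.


Iterating the recurrence forward:
a_0 = 3
a_1 = 1
a_2 = 3*1 + 2*3 = 9
a_3 = 3*9 + 2*1 = 29
a_4 = 3*29 + 2*9 = 105
a_5 = 3*105 + 2*29 = 373
a_6 = 3*373 + 2*105 = 1329
a_7 = 3*1329 + 2*373 = 4733
a_8 = 3*4733 + 2*1329 = 16857
a_9 = 3*16857 + 2*4733 = 60037
a_10 = 3*60037 + 2*16857 = 213825
a_11 = 3*213825 + 2*60037 = 761549
a_12 = 3*761549 + 2*213825 = 2712297
So a_12 = 2712297.

2712297


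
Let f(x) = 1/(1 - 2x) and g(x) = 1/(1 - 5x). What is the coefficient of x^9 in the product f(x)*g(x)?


The coefficient of x^n in f*g is the Cauchy product: sum_{k=0}^{n} a^k * b^(n-k).
With a=2, b=5, n=9:
sum_{k=0}^{9} 2^k * 5^(9-k)
= 3254867

3254867


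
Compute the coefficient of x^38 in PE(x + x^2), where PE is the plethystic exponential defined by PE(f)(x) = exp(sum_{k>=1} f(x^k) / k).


With f(x) = x + x^2, the exponent is sum_{k>=1} (x^k + x^(2k)) / k = -ln(1 - x) - ln(1 - x^2). Exponentiating:
PE(x + x^2) = 1 / ((1 - x)(1 - x^2)).
This is the generating function for partitions of n into parts of size 1 or 2. The number of 2's can be any j in 0..19, and the rest are 1's, so
[x^38] = floor(38/2) + 1 = 20.

20


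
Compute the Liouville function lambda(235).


The Liouville function is lambda(k) = (-1)^Omega(k), where Omega(k) counts the prime factors of k with multiplicity.
Factoring: 235 = 5 * 47, so Omega(235) = 2.
lambda(235) = (-1)^2 = 1.

1


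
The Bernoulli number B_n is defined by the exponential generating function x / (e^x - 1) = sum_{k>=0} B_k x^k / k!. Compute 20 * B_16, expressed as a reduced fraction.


Bernoulli numbers can also be computed recursively via B_0 = 1 and sum_{j=0}^{m} C(m+1, j) B_j = 0 for m >= 1. Odd-index Bernoulli numbers vanish for k >= 3.
Computing B_16 = -3617/510, so 20 * B_16 = 20 * -3617/510 = -7234/51.

-7234/51


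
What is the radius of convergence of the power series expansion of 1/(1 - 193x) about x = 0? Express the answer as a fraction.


Expanding 1/(1 - 193x) = sum_{k>=0} 193^k x^k, the series converges when |193x| < 1, i.e., |x| < 1/193.
So the radius of convergence is 1/193 = 1/193.

1/193


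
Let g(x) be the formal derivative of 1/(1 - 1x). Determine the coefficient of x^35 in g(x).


Differentiate termwise: d/dx sum_{k>=0} 1^k x^k = sum_{k>=1} k 1^k x^(k-1) = sum_{j>=0} (j+1) 1^(j+1) x^j.
Equivalently, d/dx [1/(1 - 1x)] = 1/(1 - 1x)^2.
For j = 35: 36 * 1^36 = 36 * 1 = 36.

36


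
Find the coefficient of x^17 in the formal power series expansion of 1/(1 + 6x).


Write 1/(1 + c x) = 1/(1 - (-c) x) and apply the geometric-series identity
1/(1 - y) = sum_{k>=0} y^k to get 1/(1 + c x) = sum_{k>=0} (-c)^k x^k.
So the coefficient of x^k is (-c)^k = (-1)^k * c^k.
Here c = 6 and k = 17:
(-6)^17 = -1 * 16926659444736 = -16926659444736

-16926659444736


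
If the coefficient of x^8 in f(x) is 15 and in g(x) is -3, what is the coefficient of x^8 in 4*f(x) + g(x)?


Scalar multiplication scales coefficients: 4 * 15 = 60.
Then add the g coefficient: 60 + -3
= 57

57


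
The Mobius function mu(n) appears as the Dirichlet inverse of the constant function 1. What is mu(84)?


84 has a squared prime factor, so mu(84) = 0.
Factorization reveals a repeated prime.

0


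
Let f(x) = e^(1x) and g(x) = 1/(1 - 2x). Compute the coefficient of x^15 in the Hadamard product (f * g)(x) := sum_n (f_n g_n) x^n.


Expanding: f_k = 1^k/k! (from e^(1x)) and g_k = 2^k (from 1/(1 - 2x)). So the Hadamard coefficient (f * g)_k = 1^k 2^k / k! = (2)^k / k!.
For k = 15: 2^15/15! = 32768/1307674368000 = 16/638512875.

16/638512875


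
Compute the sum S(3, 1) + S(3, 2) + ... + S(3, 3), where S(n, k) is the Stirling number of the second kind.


By definition, S(n, k) counts partitions of an n-set into exactly k nonempty blocks.
Computing row n = 3 for k = 1..3:
S(3, k): 1, 3, 1
Sum = 5. (This equals Bell_3 since the sum runs over all k.)

5


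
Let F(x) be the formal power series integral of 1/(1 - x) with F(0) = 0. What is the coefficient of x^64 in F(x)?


1/(1 - x) = sum_{k>=0} x^k. Integrating termwise and using F(0) = 0 gives
F(x) = sum_{k>=0} x^(k+1) / (k+1) = sum_{m>=1} x^m / m = -ln(1 - x).
So the coefficient of x^64 is 1/64 = 1/64.

1/64


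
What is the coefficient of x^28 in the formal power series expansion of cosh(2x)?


The Maclaurin series is cosh(t) = sum_{m>=0} t^(2m) / (2m)!, so substituting t = 2x, only even powers of x are nonzero, with coefficient of x^(2m) equal to 2^(2m) / (2m)!.
For x^28 the coefficient is 2^28/28! = 268435456/304888344611713860501504000000 = 8/9086380738369043484375.

8/9086380738369043484375


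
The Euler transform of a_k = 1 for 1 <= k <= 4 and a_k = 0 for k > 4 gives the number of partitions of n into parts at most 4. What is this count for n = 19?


Partitions of 19 into parts at most 4:
Using generating function (1-x)^(-1)(1-x^2)^(-1)...(1-x^4)^(-1),
the coefficient of x^19 = 94

94


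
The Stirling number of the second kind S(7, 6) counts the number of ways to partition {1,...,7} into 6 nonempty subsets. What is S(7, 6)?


Using the explicit formula S(n,k) = (1/k!) sum_{j=0}^{k} (-1)^(k-j) C(k,j) j^n:
S(7, 6) = 21
Equivalently, S(n,k) is n! times the coefficient of x^n in the EGF (e^x - 1)^k / k!.

21


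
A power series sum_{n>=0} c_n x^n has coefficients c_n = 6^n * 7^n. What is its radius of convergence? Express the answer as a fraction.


By the root test (Cauchy-Hadamard), the radius is R = 1 / limsup_n |c_n|^(1/n).
Here |c_n|^(1/n) = (6^n * 7^n)^(1/n) = 6 * 7 = 42 for all n.
So R = 1/42 = 1/42.

1/42


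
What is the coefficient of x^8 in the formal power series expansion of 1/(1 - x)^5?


The expansion 1/(1 - x)^r = sum_{k>=0} C(k + r - 1, r - 1) x^k follows from the multiset / negative-binomial theorem (or from repeated differentiation of the geometric series).
For r = 5 and k = 8:
C(12, 4) = 479001600 / (24 * 40320) = 495.

495


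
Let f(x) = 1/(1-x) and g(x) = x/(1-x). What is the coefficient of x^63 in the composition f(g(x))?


First simplify the composition: f(g(x)) = 1/(1 - x/(1-x)) = (1-x)/((1-x) - x) = (1-x)/(1-2x).
Now extract the coefficient. Write (1-x)/(1-2x) = 1/(1-2x) - x/(1-2x).
The coefficient of x^n in 1/(1-2x) is 2^n, and in x/(1-2x) is 2^(n-1) (for n >= 1).
So the coefficient of x^63 is 2^63 - 2^62 = 9223372036854775808 - 4611686018427387904 = 4611686018427387904.

4611686018427387904


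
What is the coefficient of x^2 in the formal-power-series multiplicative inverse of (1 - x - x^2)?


Let the inverse be f(x) = sum_{k>=0} a_k x^k. From f(x) * (1 - x - x^2) = 1 and matching coefficients:
 x^0: a_0 = 1.
 x^1: a_1 - a_0 = 0, so a_1 = 1.
 x^k (k >= 2): a_k - a_{k-1} - a_{k-2} = 0, i.e. a_k = a_{k-1} + a_{k-2}.
This is the Fibonacci-type recurrence shifted so that a_0 = a_1 = 1.
Iterating: a_0=1, a_1=1, a_2=2
a_2 = 2.

2


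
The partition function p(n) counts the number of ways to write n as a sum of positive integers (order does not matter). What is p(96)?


Using the generating function prod_{k>=1} 1/(1-x^k), we compute p(96).
By dynamic programming over parts 1 through 96:
p(96) = 118114304

118114304


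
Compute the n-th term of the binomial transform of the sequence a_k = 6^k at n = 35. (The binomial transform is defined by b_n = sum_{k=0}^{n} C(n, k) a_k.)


With a_k = 6^k, b_n = sum_{k=0}^{n} C(n, k) 6^k = (1 + 6)^n by the binomial theorem.
For n = 35: (1 + 6)^35 = 7^35 = 378818692265664781682717625943.

378818692265664781682717625943


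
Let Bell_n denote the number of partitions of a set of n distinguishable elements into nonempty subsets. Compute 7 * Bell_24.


Bell_24 can be computed from the Bell triangle or from Dobinski's identity Bell_n = (1/e) * sum_{k>=0} k^n / k!.
Computing Bell_24 = 445958869294805289.
Then 7 * 445958869294805289 = 3121712085063637023.

3121712085063637023


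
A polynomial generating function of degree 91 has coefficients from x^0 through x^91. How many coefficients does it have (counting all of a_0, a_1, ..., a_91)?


A polynomial of degree 91 takes the form a_0 + a_1 x + ... + a_91 x^91.
The number of coefficients is 91 + 1 = 92.

92


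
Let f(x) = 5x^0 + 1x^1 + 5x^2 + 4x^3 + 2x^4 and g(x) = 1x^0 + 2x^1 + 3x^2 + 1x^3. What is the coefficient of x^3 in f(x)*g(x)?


Cauchy product at x^3:
5*1 + 1*3 + 5*2 + 4*1
= 22

22


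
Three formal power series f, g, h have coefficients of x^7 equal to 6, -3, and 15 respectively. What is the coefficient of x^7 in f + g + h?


Series addition is componentwise:
6 + -3 + 15
= 18

18


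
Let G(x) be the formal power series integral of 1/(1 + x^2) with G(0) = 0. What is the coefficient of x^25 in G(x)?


1/(1 + x^2) = sum_{j>=0} (-1)^j x^(2j). Integrating termwise with G(0) = 0:
G(x) = sum_{j>=0} (-1)^j x^(2j+1) / (2j+1) = arctan(x).
Only odd powers are nonzero. For x^25 write 25 = 2*12 + 1, giving
(-1)^12 / 25 = 1/25 = 1/25.

1/25


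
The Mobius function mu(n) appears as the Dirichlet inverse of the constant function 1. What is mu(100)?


100 has a squared prime factor, so mu(100) = 0.
Factorization reveals a repeated prime.

0


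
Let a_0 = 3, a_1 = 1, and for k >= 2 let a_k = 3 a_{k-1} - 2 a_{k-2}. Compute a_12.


Iterating the recurrence forward:
a_0 = 3
a_1 = 1
a_2 = 3*1 - 2*3 = -3
a_3 = 3*-3 - 2*1 = -11
a_4 = 3*-11 - 2*-3 = -27
a_5 = 3*-27 - 2*-11 = -59
a_6 = 3*-59 - 2*-27 = -123
a_7 = 3*-123 - 2*-59 = -251
a_8 = 3*-251 - 2*-123 = -507
a_9 = 3*-507 - 2*-251 = -1019
a_10 = 3*-1019 - 2*-507 = -2043
a_11 = 3*-2043 - 2*-1019 = -4091
a_12 = 3*-4091 - 2*-2043 = -8187
So a_12 = -8187.

-8187


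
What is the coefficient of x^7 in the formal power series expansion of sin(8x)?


The Maclaurin series is sin(t) = sum_{k>=0} (-1)^k t^(2k+1) / (2k+1)!, so substituting t = 8x, only odd powers of x are nonzero, with coefficient of x^(2k+1) equal to (-1)^k 8^(2k+1) / (2k+1)!.
Write 7 = 2*3 + 1, giving the coefficient (-1)^3 * 8^7 / 7! = -2097152/5040 = -131072/315.

-131072/315


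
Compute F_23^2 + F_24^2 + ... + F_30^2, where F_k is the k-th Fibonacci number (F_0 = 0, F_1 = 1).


There is a standard identity sum_{k=0}^{N} F_k^2 = F_N * F_{N+1} (proved inductively from the telescoping relation F_k^2 = F_k F_{k+1} - F_{k-1} F_k). Then
sum_{k=23}^{30} F_k^2 = F_30 F_31 - F_22 F_23.
Computing: F_30 = 832040, F_31 = 1346269, F_22 = 17711, F_23 = 28657.
Sum = 832040 * 1346269 - 17711 * 28657 = 1119642114633.

1119642114633


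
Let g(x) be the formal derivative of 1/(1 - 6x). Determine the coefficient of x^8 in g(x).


Differentiate termwise: d/dx sum_{k>=0} 6^k x^k = sum_{k>=1} k 6^k x^(k-1) = sum_{j>=0} (j+1) 6^(j+1) x^j.
Equivalently, d/dx [1/(1 - 6x)] = 6/(1 - 6x)^2.
For j = 8: 9 * 6^9 = 9 * 10077696 = 90699264.

90699264


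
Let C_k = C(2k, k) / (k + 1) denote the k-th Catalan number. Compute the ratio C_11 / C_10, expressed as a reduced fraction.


Using C_k = (2k)! / (k! (k+1)!), the ratio C_{k+1}/C_k simplifies to
C_{k+1}/C_k = [(2k+2)! / ((k+1)! (k+2)!)] * [k! (k+1)! / (2k)!]
 = (2k+2)(2k+1) / ((k+1)(k+2)) = 2(2k+1) / (k+2).
For k = 10: 2(2*10 + 1) / (10 + 2) = 42/12 = 7/2.

7/2


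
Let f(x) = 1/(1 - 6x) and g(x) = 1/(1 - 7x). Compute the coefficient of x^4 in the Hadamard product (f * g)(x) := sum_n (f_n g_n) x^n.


f has coefficients f_k = 6^k and g has coefficients g_k = 7^k, so the Hadamard product has coefficient (f*g)_k = 6^k * 7^k = 42^k.
For k = 4: 42^4 = 3111696.

3111696


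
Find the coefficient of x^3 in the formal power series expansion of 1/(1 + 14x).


Write 1/(1 + c x) = 1/(1 - (-c) x) and apply the geometric-series identity
1/(1 - y) = sum_{k>=0} y^k to get 1/(1 + c x) = sum_{k>=0} (-c)^k x^k.
So the coefficient of x^k is (-c)^k = (-1)^k * c^k.
Here c = 14 and k = 3:
(-14)^3 = -1 * 2744 = -2744

-2744


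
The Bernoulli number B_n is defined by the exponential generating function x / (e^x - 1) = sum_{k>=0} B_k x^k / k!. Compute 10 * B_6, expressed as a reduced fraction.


Bernoulli numbers can also be computed recursively via B_0 = 1 and sum_{j=0}^{m} C(m+1, j) B_j = 0 for m >= 1. Odd-index Bernoulli numbers vanish for k >= 3.
Computing B_6 = 1/42, so 10 * B_6 = 10 * 1/42 = 5/21.

5/21


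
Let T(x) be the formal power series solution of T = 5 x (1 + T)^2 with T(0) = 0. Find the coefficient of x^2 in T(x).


Apply the Lagrange inversion formula: if T = 5 x * phi(T) with phi(t) = (1 + t)^2, then [x^n] T = 5^n * (1/n) [t^(n-1)] phi(t)^n = 5^n * (1/n) [t^(n-1)] (1 + t)^(2n) = 5^n * (1/n) C(2n, n-1).
Using the identity C(2n, n-1) = C(2n, n) * n / (n+1), the unscaled factor equals C(2n, n) / (n+1) = C_n, the n-th Catalan number.
For n = 2: C_2 = C(4, 2) / 3 = 6/3 = 2.
With the 5^2 = 25 factor, the coefficient is 25 * 2 = 50.

50


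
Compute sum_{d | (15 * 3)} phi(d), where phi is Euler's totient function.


First, 15 * 3 = 45. One classical identity is sum_{d | n} phi(d) = n (each k in [1, n] has a unique gcd with n, and among the k's with gcd(k, n) = n/d there are phi(d) of them). So the sum equals 45. We also verify directly:
Divisors of 45: 1, 3, 5, 9, 15, 45.
phi values: 1, 2, 4, 6, 8, 24.
Sum = 45.

45


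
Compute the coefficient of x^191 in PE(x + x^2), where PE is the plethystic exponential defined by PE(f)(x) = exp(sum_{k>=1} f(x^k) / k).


With f(x) = x + x^2, the exponent is sum_{k>=1} (x^k + x^(2k)) / k = -ln(1 - x) - ln(1 - x^2). Exponentiating:
PE(x + x^2) = 1 / ((1 - x)(1 - x^2)).
This is the generating function for partitions of n into parts of size 1 or 2. The number of 2's can be any j in 0..95, and the rest are 1's, so
[x^191] = floor(191/2) + 1 = 96.

96


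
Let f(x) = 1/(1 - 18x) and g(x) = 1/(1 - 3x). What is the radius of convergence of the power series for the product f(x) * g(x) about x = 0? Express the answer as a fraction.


The radius of 1/(1 - 18x) is 1/18 (nearest singularity at x = 1/18), and the radius of 1/(1 - 3x) is 1/3.
The product f(x)*g(x) = 1/((1 - 18x)(1 - 3x)) has singularities at both 1/18 and 1/3, so its radius of convergence is the distance to the nearest one:
min(1/18, 1/3) = 1/18.

1/18


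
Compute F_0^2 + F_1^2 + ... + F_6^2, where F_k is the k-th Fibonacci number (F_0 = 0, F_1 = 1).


There is a standard identity sum_{k=0}^{N} F_k^2 = F_N * F_{N+1} (proved inductively from the telescoping relation F_k^2 = F_k F_{k+1} - F_{k-1} F_k). Then
sum_{k=0}^{6} F_k^2 = F_6 F_7 - F_0 F_0.
Computing: F_6 = 8, F_7 = 13.
Sum = 8 * 13 = 104.

104


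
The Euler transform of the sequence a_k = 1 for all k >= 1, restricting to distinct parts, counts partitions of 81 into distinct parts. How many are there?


Partitions of 81 into distinct parts can be computed via generating function.
Product (1+x)(1+x^2)(1+x^3)...
The coefficient of x^81 = 84756

84756


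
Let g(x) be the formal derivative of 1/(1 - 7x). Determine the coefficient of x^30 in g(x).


Differentiate termwise: d/dx sum_{k>=0} 7^k x^k = sum_{k>=1} k 7^k x^(k-1) = sum_{j>=0} (j+1) 7^(j+1) x^j.
Equivalently, d/dx [1/(1 - 7x)] = 7/(1 - 7x)^2.
For j = 30: 31 * 7^31 = 31 * 157775382034845806615042743 = 4891036843080220005066325033.

4891036843080220005066325033


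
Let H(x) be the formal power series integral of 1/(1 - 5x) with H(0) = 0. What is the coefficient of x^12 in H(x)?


1/(1 - 5x) = sum_{k>=0} 5^k x^k. Integrating termwise with H(0) = 0:
H(x) = sum_{k>=0} 5^k x^(k+1) / (k+1) = sum_{m>=1} 5^(m-1) x^m / m.
For m = 12: 5^11/12 = 48828125/12 = 48828125/12.

48828125/12


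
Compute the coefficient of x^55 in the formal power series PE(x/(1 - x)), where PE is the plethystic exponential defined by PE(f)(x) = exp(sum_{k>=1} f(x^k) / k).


For f(x) = x/(1 - x) we have
sum_{k>=1} f(x^k) / k = sum_{k>=1} (1/k) * x^k / (1 - x^k) = sum_{k, m >= 1} x^(k m) / k,
which after exponentiating simplifies to
PE(x/(1 - x)) = prod_{k>=1} 1 / (1 - x^k).
This is the generating function for the partition function p(n), so the coefficient of x^55 is p(55).
Computing p(55) by dynamic programming over parts 1, 2, ..., 55: p(55) = 451276.

451276
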